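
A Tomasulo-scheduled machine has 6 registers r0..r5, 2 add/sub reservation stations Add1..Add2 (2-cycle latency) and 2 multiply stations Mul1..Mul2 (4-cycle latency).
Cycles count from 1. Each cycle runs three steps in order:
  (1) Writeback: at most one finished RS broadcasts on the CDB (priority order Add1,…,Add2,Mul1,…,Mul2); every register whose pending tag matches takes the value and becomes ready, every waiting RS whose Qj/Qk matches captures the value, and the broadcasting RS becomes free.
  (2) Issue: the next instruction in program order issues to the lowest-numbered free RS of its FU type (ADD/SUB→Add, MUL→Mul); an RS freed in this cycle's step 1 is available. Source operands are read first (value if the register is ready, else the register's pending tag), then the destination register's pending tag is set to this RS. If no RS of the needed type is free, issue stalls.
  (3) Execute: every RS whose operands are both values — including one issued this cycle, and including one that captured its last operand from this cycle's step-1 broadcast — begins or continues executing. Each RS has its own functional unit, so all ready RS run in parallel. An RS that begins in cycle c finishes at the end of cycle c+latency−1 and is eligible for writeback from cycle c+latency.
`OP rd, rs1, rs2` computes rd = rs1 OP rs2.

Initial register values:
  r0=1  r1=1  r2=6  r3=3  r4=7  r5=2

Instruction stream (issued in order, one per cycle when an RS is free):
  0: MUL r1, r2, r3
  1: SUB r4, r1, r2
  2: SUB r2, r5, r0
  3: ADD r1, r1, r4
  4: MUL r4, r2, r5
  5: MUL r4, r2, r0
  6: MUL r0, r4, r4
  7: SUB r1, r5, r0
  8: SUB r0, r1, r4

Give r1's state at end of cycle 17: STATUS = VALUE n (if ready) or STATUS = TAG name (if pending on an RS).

STATUS = TAG Add1

  c1: issue MUL r1<-Mul1  regs: r0:1,r1:Mul1,r2:6,r3:3,r4:7,r5:2
  c2: issue SUB r4<-Add1  regs: r0:1,r1:Mul1,r2:6,r3:3,r4:Add1,r5:2
  c3: issue SUB r2<-Add2  regs: r0:1,r1:Mul1,r2:Add2,r3:3,r4:Add1,r5:2
  c4: stall  regs: r0:1,r1:Mul1,r2:Add2,r3:3,r4:Add1,r5:2
  c5: CDB Add2=1; issue ADD r1<-Add2  regs: r0:1,r1:Add2,r2:1,r3:3,r4:Add1,r5:2
  c6: CDB Mul1=18; issue MUL r4<-Mul1  regs: r0:1,r1:Add2,r2:1,r3:3,r4:Mul1,r5:2
  c7: issue MUL r4<-Mul2  regs: r0:1,r1:Add2,r2:1,r3:3,r4:Mul2,r5:2
  c8: CDB Add1=12; stall  regs: r0:1,r1:Add2,r2:1,r3:3,r4:Mul2,r5:2
  c9: stall  regs: r0:1,r1:Add2,r2:1,r3:3,r4:Mul2,r5:2
  c10: CDB Add2=30; stall  regs: r0:1,r1:30,r2:1,r3:3,r4:Mul2,r5:2
  c11: CDB Mul1=2; issue MUL r0<-Mul1  regs: r0:Mul1,r1:30,r2:1,r3:3,r4:Mul2,r5:2
  c12: CDB Mul2=1; issue SUB r1<-Add1  regs: r0:Mul1,r1:Add1,r2:1,r3:3,r4:1,r5:2
  c13: issue SUB r0<-Add2  regs: r0:Add2,r1:Add1,r2:1,r3:3,r4:1,r5:2
  c14: -  regs: r0:Add2,r1:Add1,r2:1,r3:3,r4:1,r5:2
  c15: -  regs: r0:Add2,r1:Add1,r2:1,r3:3,r4:1,r5:2
  c16: CDB Mul1=1  regs: r0:Add2,r1:Add1,r2:1,r3:3,r4:1,r5:2
  c17: -  regs: r0:Add2,r1:Add1,r2:1,r3:3,r4:1,r5:2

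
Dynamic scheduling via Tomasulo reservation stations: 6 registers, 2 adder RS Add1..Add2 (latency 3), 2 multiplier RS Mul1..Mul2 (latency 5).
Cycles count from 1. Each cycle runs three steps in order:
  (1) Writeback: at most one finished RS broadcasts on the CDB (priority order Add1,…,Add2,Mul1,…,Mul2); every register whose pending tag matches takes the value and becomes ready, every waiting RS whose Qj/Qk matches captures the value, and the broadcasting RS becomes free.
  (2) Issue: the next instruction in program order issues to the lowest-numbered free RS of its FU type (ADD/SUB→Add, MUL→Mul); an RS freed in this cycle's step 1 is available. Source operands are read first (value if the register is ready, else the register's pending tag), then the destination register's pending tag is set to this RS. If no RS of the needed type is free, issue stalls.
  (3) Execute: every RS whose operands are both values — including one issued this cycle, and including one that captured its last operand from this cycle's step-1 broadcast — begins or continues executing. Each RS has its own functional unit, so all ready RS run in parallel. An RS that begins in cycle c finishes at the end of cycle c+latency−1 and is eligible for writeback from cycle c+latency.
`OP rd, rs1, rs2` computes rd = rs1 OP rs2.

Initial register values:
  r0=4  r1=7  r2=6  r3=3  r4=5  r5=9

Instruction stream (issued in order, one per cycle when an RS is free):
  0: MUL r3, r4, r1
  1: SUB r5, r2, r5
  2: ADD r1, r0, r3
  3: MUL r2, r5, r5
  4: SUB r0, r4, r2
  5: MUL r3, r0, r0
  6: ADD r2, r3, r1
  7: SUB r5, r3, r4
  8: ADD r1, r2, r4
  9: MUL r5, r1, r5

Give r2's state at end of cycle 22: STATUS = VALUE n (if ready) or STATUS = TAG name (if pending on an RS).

STATUS = VALUE 55

cycle 1: issue MUL r3<-Mul1 // r0:4,r1:7,r2:6,r3:Mul1,r4:5,r5:9
cycle 2: issue SUB r5<-Add1 // r0:4,r1:7,r2:6,r3:Mul1,r4:5,r5:Add1
cycle 3: issue ADD r1<-Add2 // r0:4,r1:Add2,r2:6,r3:Mul1,r4:5,r5:Add1
cycle 4: issue MUL r2<-Mul2 // r0:4,r1:Add2,r2:Mul2,r3:Mul1,r4:5,r5:Add1
cycle 5: CDB Add1=-3; issue SUB r0<-Add1 // r0:Add1,r1:Add2,r2:Mul2,r3:Mul1,r4:5,r5:-3
cycle 6: CDB Mul1=35; issue MUL r3<-Mul1 // r0:Add1,r1:Add2,r2:Mul2,r3:Mul1,r4:5,r5:-3
cycle 7: stall // r0:Add1,r1:Add2,r2:Mul2,r3:Mul1,r4:5,r5:-3
cycle 8: stall // r0:Add1,r1:Add2,r2:Mul2,r3:Mul1,r4:5,r5:-3
cycle 9: CDB Add2=39; issue ADD r2<-Add2 // r0:Add1,r1:39,r2:Add2,r3:Mul1,r4:5,r5:-3
cycle 10: CDB Mul2=9; stall // r0:Add1,r1:39,r2:Add2,r3:Mul1,r4:5,r5:-3
cycle 11: stall // r0:Add1,r1:39,r2:Add2,r3:Mul1,r4:5,r5:-3
cycle 12: stall // r0:Add1,r1:39,r2:Add2,r3:Mul1,r4:5,r5:-3
cycle 13: CDB Add1=-4; issue SUB r5<-Add1 // r0:-4,r1:39,r2:Add2,r3:Mul1,r4:5,r5:Add1
cycle 14: stall // r0:-4,r1:39,r2:Add2,r3:Mul1,r4:5,r5:Add1
cycle 15: stall // r0:-4,r1:39,r2:Add2,r3:Mul1,r4:5,r5:Add1
cycle 16: stall // r0:-4,r1:39,r2:Add2,r3:Mul1,r4:5,r5:Add1
cycle 17: stall // r0:-4,r1:39,r2:Add2,r3:Mul1,r4:5,r5:Add1
cycle 18: CDB Mul1=16; stall // r0:-4,r1:39,r2:Add2,r3:16,r4:5,r5:Add1
cycle 19: stall // r0:-4,r1:39,r2:Add2,r3:16,r4:5,r5:Add1
cycle 20: stall // r0:-4,r1:39,r2:Add2,r3:16,r4:5,r5:Add1
cycle 21: CDB Add1=11; issue ADD r1<-Add1 // r0:-4,r1:Add1,r2:Add2,r3:16,r4:5,r5:11
cycle 22: CDB Add2=55; issue MUL r5<-Mul1 // r0:-4,r1:Add1,r2:55,r3:16,r4:5,r5:Mul1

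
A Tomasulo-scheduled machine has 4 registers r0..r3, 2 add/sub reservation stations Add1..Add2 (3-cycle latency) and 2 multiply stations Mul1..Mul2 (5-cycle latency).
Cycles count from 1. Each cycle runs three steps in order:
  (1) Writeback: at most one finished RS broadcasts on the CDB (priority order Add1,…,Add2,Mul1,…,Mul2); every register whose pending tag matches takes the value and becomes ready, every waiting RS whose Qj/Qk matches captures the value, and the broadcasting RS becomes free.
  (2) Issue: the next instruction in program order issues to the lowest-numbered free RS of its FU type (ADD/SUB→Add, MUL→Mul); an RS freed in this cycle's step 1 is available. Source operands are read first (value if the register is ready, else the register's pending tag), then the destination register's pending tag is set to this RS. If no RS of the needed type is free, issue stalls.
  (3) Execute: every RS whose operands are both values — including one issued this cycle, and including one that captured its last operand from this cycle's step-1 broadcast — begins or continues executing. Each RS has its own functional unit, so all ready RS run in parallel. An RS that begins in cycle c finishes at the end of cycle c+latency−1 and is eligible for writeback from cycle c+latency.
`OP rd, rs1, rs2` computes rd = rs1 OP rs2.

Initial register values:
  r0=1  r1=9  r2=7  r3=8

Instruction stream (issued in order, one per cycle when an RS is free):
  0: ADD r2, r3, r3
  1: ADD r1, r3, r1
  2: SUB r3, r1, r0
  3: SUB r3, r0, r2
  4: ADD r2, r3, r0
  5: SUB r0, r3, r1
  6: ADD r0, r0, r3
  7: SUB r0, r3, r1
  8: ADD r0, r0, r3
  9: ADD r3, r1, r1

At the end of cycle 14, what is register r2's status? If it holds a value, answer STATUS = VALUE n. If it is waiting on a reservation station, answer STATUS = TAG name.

c1: issue ADD r2<-Add1 | r0:1,r1:9,r2:Add1,r3:8
c2: issue ADD r1<-Add2 | r0:1,r1:Add2,r2:Add1,r3:8
c3: stall | r0:1,r1:Add2,r2:Add1,r3:8
c4: CDB Add1=16; issue SUB r3<-Add1 | r0:1,r1:Add2,r2:16,r3:Add1
c5: CDB Add2=17; issue SUB r3<-Add2 | r0:1,r1:17,r2:16,r3:Add2
c6: stall | r0:1,r1:17,r2:16,r3:Add2
c7: stall | r0:1,r1:17,r2:16,r3:Add2
c8: CDB Add1=16; issue ADD r2<-Add1 | r0:1,r1:17,r2:Add1,r3:Add2
c9: CDB Add2=-15; issue SUB r0<-Add2 | r0:Add2,r1:17,r2:Add1,r3:-15
c10: stall | r0:Add2,r1:17,r2:Add1,r3:-15
c11: stall | r0:Add2,r1:17,r2:Add1,r3:-15
c12: CDB Add1=-14; issue ADD r0<-Add1 | r0:Add1,r1:17,r2:-14,r3:-15
c13: CDB Add2=-32; issue SUB r0<-Add2 | r0:Add2,r1:17,r2:-14,r3:-15
c14: stall | r0:Add2,r1:17,r2:-14,r3:-15

STATUS = VALUE -14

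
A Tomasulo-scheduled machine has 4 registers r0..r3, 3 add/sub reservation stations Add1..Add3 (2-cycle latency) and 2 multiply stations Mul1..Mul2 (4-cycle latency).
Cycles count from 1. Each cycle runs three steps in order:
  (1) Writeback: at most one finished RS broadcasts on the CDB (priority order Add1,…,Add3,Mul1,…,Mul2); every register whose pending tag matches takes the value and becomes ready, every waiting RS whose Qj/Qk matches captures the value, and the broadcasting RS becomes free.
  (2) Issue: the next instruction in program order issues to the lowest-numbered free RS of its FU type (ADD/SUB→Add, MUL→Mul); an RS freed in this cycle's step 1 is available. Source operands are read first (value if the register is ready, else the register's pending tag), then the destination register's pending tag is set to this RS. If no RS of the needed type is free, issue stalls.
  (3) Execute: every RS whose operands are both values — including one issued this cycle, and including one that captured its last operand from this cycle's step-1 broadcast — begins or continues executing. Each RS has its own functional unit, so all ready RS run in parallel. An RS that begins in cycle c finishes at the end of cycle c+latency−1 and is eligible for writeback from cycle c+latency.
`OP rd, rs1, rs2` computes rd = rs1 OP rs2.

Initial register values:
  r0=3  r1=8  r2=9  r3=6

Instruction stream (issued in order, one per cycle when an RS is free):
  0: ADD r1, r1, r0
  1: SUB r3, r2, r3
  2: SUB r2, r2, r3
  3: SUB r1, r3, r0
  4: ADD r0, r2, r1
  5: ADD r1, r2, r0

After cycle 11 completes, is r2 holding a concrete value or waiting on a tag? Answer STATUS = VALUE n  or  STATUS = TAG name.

STATUS = VALUE 6

  c1: issue ADD r1<-Add1  regs: r0:3,r1:Add1,r2:9,r3:6
  c2: issue SUB r3<-Add2  regs: r0:3,r1:Add1,r2:9,r3:Add2
  c3: CDB Add1=11; issue SUB r2<-Add1  regs: r0:3,r1:11,r2:Add1,r3:Add2
  c4: CDB Add2=3; issue SUB r1<-Add2  regs: r0:3,r1:Add2,r2:Add1,r3:3
  c5: issue ADD r0<-Add3  regs: r0:Add3,r1:Add2,r2:Add1,r3:3
  c6: CDB Add1=6; issue ADD r1<-Add1  regs: r0:Add3,r1:Add1,r2:6,r3:3
  c7: CDB Add2=0  regs: r0:Add3,r1:Add1,r2:6,r3:3
  c8: -  regs: r0:Add3,r1:Add1,r2:6,r3:3
  c9: CDB Add3=6  regs: r0:6,r1:Add1,r2:6,r3:3
  c10: -  regs: r0:6,r1:Add1,r2:6,r3:3
  c11: CDB Add1=12  regs: r0:6,r1:12,r2:6,r3:3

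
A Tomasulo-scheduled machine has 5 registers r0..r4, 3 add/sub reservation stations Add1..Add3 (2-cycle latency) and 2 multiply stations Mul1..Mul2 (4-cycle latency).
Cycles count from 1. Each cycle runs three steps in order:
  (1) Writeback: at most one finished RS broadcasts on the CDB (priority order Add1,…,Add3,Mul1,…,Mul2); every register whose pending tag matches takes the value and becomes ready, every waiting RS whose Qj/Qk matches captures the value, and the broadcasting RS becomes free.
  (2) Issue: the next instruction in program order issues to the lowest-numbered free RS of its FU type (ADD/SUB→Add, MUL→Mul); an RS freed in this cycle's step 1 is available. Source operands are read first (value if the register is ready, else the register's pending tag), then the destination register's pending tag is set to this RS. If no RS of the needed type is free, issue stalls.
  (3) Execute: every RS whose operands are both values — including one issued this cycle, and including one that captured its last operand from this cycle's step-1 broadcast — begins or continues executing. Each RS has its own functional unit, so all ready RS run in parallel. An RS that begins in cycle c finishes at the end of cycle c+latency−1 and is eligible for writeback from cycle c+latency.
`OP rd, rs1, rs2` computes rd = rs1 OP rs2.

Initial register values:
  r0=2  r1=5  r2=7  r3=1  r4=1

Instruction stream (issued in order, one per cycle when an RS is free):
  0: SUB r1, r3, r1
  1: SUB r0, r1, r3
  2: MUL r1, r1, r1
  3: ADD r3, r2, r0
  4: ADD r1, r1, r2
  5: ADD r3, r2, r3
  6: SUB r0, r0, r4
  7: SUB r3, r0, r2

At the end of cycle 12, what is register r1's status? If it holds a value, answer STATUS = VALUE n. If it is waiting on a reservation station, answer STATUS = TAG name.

c1: issue SUB r1<-Add1 | r0:2,r1:Add1,r2:7,r3:1,r4:1
c2: issue SUB r0<-Add2 | r0:Add2,r1:Add1,r2:7,r3:1,r4:1
c3: CDB Add1=-4; issue MUL r1<-Mul1 | r0:Add2,r1:Mul1,r2:7,r3:1,r4:1
c4: issue ADD r3<-Add1 | r0:Add2,r1:Mul1,r2:7,r3:Add1,r4:1
c5: CDB Add2=-5; issue ADD r1<-Add2 | r0:-5,r1:Add2,r2:7,r3:Add1,r4:1
c6: issue ADD r3<-Add3 | r0:-5,r1:Add2,r2:7,r3:Add3,r4:1
c7: CDB Add1=2; issue SUB r0<-Add1 | r0:Add1,r1:Add2,r2:7,r3:Add3,r4:1
c8: CDB Mul1=16; stall | r0:Add1,r1:Add2,r2:7,r3:Add3,r4:1
c9: CDB Add1=-6; issue SUB r3<-Add1 | r0:-6,r1:Add2,r2:7,r3:Add1,r4:1
c10: CDB Add2=23 | r0:-6,r1:23,r2:7,r3:Add1,r4:1
c11: CDB Add1=-13 | r0:-6,r1:23,r2:7,r3:-13,r4:1
c12: CDB Add3=9 | r0:-6,r1:23,r2:7,r3:-13,r4:1

STATUS = VALUE 23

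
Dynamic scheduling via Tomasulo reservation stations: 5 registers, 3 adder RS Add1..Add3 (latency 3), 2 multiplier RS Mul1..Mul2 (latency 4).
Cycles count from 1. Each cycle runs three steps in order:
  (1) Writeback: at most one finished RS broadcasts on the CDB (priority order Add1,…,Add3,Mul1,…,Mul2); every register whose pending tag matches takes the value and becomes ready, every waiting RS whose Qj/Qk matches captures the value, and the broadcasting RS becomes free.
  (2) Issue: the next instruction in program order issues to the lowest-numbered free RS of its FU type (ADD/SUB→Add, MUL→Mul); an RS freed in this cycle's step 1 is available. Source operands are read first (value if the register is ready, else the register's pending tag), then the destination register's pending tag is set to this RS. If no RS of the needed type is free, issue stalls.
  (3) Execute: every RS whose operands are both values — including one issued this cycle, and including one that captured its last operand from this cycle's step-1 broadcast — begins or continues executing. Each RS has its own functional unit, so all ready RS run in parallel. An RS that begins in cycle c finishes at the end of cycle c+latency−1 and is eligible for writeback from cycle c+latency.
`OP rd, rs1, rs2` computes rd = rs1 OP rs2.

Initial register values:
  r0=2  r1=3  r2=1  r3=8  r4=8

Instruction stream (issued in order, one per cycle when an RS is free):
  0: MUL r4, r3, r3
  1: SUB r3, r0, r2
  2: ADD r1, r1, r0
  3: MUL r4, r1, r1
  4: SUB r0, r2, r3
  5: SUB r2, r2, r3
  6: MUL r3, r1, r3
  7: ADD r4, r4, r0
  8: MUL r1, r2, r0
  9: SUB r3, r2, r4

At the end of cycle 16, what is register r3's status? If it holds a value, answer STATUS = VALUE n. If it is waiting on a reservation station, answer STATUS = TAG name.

c1: issue MUL r4<-Mul1 | r0:2,r1:3,r2:1,r3:8,r4:Mul1
c2: issue SUB r3<-Add1 | r0:2,r1:3,r2:1,r3:Add1,r4:Mul1
c3: issue ADD r1<-Add2 | r0:2,r1:Add2,r2:1,r3:Add1,r4:Mul1
c4: issue MUL r4<-Mul2 | r0:2,r1:Add2,r2:1,r3:Add1,r4:Mul2
c5: CDB Add1=1; issue SUB r0<-Add1 | r0:Add1,r1:Add2,r2:1,r3:1,r4:Mul2
c6: CDB Add2=5; issue SUB r2<-Add2 | r0:Add1,r1:5,r2:Add2,r3:1,r4:Mul2
c7: CDB Mul1=64; issue MUL r3<-Mul1 | r0:Add1,r1:5,r2:Add2,r3:Mul1,r4:Mul2
c8: CDB Add1=0; issue ADD r4<-Add1 | r0:0,r1:5,r2:Add2,r3:Mul1,r4:Add1
c9: CDB Add2=0; stall | r0:0,r1:5,r2:0,r3:Mul1,r4:Add1
c10: CDB Mul2=25; issue MUL r1<-Mul2 | r0:0,r1:Mul2,r2:0,r3:Mul1,r4:Add1
c11: CDB Mul1=5; issue SUB r3<-Add2 | r0:0,r1:Mul2,r2:0,r3:Add2,r4:Add1
c12: - | r0:0,r1:Mul2,r2:0,r3:Add2,r4:Add1
c13: CDB Add1=25 | r0:0,r1:Mul2,r2:0,r3:Add2,r4:25
c14: CDB Mul2=0 | r0:0,r1:0,r2:0,r3:Add2,r4:25
c15: - | r0:0,r1:0,r2:0,r3:Add2,r4:25
c16: CDB Add2=-25 | r0:0,r1:0,r2:0,r3:-25,r4:25

STATUS = VALUE -25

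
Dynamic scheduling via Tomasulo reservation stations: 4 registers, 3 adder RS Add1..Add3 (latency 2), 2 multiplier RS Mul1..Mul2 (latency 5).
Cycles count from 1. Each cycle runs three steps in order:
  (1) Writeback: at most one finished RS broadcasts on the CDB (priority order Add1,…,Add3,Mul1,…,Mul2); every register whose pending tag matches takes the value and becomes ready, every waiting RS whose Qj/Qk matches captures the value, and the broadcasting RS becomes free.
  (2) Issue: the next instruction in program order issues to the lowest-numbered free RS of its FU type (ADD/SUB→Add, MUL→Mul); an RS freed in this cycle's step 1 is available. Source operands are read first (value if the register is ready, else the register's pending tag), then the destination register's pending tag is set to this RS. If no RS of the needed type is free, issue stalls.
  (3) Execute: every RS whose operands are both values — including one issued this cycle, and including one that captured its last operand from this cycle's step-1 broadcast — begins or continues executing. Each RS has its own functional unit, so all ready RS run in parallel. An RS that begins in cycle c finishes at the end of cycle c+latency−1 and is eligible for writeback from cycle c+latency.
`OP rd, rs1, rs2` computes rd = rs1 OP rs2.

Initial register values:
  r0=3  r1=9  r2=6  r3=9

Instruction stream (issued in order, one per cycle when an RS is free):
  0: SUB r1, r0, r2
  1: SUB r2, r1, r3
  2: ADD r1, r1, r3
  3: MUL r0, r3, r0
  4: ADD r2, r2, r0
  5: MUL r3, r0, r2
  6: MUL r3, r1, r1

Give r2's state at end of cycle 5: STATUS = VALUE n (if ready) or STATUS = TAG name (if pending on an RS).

STATUS = TAG Add1

c1: issue SUB r1<-Add1 | r0:3,r1:Add1,r2:6,r3:9
c2: issue SUB r2<-Add2 | r0:3,r1:Add1,r2:Add2,r3:9
c3: CDB Add1=-3; issue ADD r1<-Add1 | r0:3,r1:Add1,r2:Add2,r3:9
c4: issue MUL r0<-Mul1 | r0:Mul1,r1:Add1,r2:Add2,r3:9
c5: CDB Add1=6; issue ADD r2<-Add1 | r0:Mul1,r1:6,r2:Add1,r3:9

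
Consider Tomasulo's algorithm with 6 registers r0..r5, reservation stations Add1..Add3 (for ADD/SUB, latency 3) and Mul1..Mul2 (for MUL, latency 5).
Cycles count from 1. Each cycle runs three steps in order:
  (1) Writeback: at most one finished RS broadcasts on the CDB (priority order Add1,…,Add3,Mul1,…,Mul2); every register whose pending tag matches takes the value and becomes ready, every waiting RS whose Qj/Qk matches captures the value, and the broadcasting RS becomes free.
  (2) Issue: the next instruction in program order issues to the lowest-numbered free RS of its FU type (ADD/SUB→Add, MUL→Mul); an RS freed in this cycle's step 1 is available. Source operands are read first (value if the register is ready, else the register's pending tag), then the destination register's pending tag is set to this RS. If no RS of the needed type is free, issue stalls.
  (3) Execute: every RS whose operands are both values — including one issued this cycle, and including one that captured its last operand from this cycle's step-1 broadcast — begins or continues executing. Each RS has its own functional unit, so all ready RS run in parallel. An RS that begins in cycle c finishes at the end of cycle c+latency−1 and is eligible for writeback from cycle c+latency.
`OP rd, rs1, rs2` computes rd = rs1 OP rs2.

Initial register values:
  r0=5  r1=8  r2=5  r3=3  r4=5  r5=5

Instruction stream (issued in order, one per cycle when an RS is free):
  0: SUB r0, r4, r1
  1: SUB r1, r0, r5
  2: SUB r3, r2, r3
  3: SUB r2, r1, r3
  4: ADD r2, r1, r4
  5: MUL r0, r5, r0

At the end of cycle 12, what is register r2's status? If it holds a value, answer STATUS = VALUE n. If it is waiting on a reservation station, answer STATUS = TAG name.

  c1: issue SUB r0<-Add1  regs: r0:Add1,r1:8,r2:5,r3:3,r4:5,r5:5
  c2: issue SUB r1<-Add2  regs: r0:Add1,r1:Add2,r2:5,r3:3,r4:5,r5:5
  c3: issue SUB r3<-Add3  regs: r0:Add1,r1:Add2,r2:5,r3:Add3,r4:5,r5:5
  c4: CDB Add1=-3; issue SUB r2<-Add1  regs: r0:-3,r1:Add2,r2:Add1,r3:Add3,r4:5,r5:5
  c5: stall  regs: r0:-3,r1:Add2,r2:Add1,r3:Add3,r4:5,r5:5
  c6: CDB Add3=2; issue ADD r2<-Add3  regs: r0:-3,r1:Add2,r2:Add3,r3:2,r4:5,r5:5
  c7: CDB Add2=-8; issue MUL r0<-Mul1  regs: r0:Mul1,r1:-8,r2:Add3,r3:2,r4:5,r5:5
  c8: -  regs: r0:Mul1,r1:-8,r2:Add3,r3:2,r4:5,r5:5
  c9: -  regs: r0:Mul1,r1:-8,r2:Add3,r3:2,r4:5,r5:5
  c10: CDB Add1=-10  regs: r0:Mul1,r1:-8,r2:Add3,r3:2,r4:5,r5:5
  c11: CDB Add3=-3  regs: r0:Mul1,r1:-8,r2:-3,r3:2,r4:5,r5:5
  c12: CDB Mul1=-15  regs: r0:-15,r1:-8,r2:-3,r3:2,r4:5,r5:5

STATUS = VALUE -3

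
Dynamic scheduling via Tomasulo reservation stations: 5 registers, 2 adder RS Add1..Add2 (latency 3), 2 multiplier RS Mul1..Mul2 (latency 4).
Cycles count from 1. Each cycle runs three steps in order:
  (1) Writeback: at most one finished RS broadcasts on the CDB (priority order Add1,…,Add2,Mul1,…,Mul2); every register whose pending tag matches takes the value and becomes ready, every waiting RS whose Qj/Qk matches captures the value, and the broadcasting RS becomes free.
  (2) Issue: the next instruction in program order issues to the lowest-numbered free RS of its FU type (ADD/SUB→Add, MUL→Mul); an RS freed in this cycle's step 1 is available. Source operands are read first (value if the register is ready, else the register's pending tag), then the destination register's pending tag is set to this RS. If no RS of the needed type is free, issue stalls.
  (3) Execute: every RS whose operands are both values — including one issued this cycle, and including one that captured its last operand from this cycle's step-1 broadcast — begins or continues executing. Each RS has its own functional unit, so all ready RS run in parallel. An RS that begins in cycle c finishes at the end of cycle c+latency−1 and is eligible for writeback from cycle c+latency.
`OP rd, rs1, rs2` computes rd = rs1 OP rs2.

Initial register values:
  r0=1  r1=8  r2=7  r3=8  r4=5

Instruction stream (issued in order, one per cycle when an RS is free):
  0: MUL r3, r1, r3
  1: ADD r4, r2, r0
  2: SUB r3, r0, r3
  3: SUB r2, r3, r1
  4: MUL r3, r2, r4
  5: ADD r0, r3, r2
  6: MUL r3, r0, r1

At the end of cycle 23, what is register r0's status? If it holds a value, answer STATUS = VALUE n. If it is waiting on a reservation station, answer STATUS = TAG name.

STATUS = VALUE -639

c1: issue MUL r3<-Mul1 | r0:1,r1:8,r2:7,r3:Mul1,r4:5
c2: issue ADD r4<-Add1 | r0:1,r1:8,r2:7,r3:Mul1,r4:Add1
c3: issue SUB r3<-Add2 | r0:1,r1:8,r2:7,r3:Add2,r4:Add1
c4: stall | r0:1,r1:8,r2:7,r3:Add2,r4:Add1
c5: CDB Add1=8; issue SUB r2<-Add1 | r0:1,r1:8,r2:Add1,r3:Add2,r4:8
c6: CDB Mul1=64; issue MUL r3<-Mul1 | r0:1,r1:8,r2:Add1,r3:Mul1,r4:8
c7: stall | r0:1,r1:8,r2:Add1,r3:Mul1,r4:8
c8: stall | r0:1,r1:8,r2:Add1,r3:Mul1,r4:8
c9: CDB Add2=-63; issue ADD r0<-Add2 | r0:Add2,r1:8,r2:Add1,r3:Mul1,r4:8
c10: issue MUL r3<-Mul2 | r0:Add2,r1:8,r2:Add1,r3:Mul2,r4:8
c11: - | r0:Add2,r1:8,r2:Add1,r3:Mul2,r4:8
c12: CDB Add1=-71 | r0:Add2,r1:8,r2:-71,r3:Mul2,r4:8
c13: - | r0:Add2,r1:8,r2:-71,r3:Mul2,r4:8
c14: - | r0:Add2,r1:8,r2:-71,r3:Mul2,r4:8
c15: - | r0:Add2,r1:8,r2:-71,r3:Mul2,r4:8
c16: CDB Mul1=-568 | r0:Add2,r1:8,r2:-71,r3:Mul2,r4:8
c17: - | r0:Add2,r1:8,r2:-71,r3:Mul2,r4:8
c18: - | r0:Add2,r1:8,r2:-71,r3:Mul2,r4:8
c19: CDB Add2=-639 | r0:-639,r1:8,r2:-71,r3:Mul2,r4:8
c20: - | r0:-639,r1:8,r2:-71,r3:Mul2,r4:8
c21: - | r0:-639,r1:8,r2:-71,r3:Mul2,r4:8
c22: - | r0:-639,r1:8,r2:-71,r3:Mul2,r4:8
c23: CDB Mul2=-5112 | r0:-639,r1:8,r2:-71,r3:-5112,r4:8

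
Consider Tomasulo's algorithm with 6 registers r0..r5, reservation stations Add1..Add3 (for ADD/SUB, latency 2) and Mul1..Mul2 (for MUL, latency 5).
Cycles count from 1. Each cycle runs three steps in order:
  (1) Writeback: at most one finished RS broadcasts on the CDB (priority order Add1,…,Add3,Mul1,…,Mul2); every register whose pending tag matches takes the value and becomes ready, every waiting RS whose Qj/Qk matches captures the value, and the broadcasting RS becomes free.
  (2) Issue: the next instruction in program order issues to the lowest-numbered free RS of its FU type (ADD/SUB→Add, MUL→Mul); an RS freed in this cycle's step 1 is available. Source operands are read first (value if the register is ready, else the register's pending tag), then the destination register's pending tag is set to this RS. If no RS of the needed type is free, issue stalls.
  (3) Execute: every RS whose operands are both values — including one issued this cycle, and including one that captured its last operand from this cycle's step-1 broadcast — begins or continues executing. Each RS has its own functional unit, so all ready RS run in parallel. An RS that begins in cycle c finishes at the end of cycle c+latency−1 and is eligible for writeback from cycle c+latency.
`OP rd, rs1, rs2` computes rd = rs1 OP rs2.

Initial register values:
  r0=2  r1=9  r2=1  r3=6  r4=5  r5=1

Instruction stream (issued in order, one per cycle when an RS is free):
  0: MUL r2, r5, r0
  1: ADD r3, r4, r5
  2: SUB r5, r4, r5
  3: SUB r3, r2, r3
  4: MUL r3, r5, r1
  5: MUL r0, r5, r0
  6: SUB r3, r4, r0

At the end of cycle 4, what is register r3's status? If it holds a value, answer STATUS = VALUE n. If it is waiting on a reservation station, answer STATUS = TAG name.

  c1: issue MUL r2<-Mul1  regs: r0:2,r1:9,r2:Mul1,r3:6,r4:5,r5:1
  c2: issue ADD r3<-Add1  regs: r0:2,r1:9,r2:Mul1,r3:Add1,r4:5,r5:1
  c3: issue SUB r5<-Add2  regs: r0:2,r1:9,r2:Mul1,r3:Add1,r4:5,r5:Add2
  c4: CDB Add1=6; issue SUB r3<-Add1  regs: r0:2,r1:9,r2:Mul1,r3:Add1,r4:5,r5:Add2

STATUS = TAG Add1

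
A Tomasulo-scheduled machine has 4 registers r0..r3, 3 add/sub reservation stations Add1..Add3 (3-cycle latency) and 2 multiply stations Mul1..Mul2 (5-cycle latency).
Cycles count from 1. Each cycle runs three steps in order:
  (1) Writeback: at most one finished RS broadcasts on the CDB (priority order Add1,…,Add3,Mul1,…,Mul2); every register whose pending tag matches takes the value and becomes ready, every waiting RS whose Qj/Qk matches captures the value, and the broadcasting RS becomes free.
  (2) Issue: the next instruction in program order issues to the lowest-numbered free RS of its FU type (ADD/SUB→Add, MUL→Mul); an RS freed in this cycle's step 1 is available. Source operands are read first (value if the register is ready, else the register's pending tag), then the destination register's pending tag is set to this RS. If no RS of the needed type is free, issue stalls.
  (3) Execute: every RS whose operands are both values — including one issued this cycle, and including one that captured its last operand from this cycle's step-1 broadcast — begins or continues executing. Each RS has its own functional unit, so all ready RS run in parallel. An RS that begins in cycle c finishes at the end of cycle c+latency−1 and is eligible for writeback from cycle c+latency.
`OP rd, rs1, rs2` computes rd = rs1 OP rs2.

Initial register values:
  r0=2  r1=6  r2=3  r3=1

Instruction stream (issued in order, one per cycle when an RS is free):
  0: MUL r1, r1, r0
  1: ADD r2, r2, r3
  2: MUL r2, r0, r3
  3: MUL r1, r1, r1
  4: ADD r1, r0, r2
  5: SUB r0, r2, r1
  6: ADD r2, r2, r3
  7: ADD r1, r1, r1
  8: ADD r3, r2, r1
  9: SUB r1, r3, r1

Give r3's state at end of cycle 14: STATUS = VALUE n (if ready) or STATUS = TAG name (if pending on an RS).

  c1: issue MUL r1<-Mul1  regs: r0:2,r1:Mul1,r2:3,r3:1
  c2: issue ADD r2<-Add1  regs: r0:2,r1:Mul1,r2:Add1,r3:1
  c3: issue MUL r2<-Mul2  regs: r0:2,r1:Mul1,r2:Mul2,r3:1
  c4: stall  regs: r0:2,r1:Mul1,r2:Mul2,r3:1
  c5: CDB Add1=4; stall  regs: r0:2,r1:Mul1,r2:Mul2,r3:1
  c6: CDB Mul1=12; issue MUL r1<-Mul1  regs: r0:2,r1:Mul1,r2:Mul2,r3:1
  c7: issue ADD r1<-Add1  regs: r0:2,r1:Add1,r2:Mul2,r3:1
  c8: CDB Mul2=2; issue SUB r0<-Add2  regs: r0:Add2,r1:Add1,r2:2,r3:1
  c9: issue ADD r2<-Add3  regs: r0:Add2,r1:Add1,r2:Add3,r3:1
  c10: stall  regs: r0:Add2,r1:Add1,r2:Add3,r3:1
  c11: CDB Add1=4; issue ADD r1<-Add1  regs: r0:Add2,r1:Add1,r2:Add3,r3:1
  c12: CDB Add3=3; issue ADD r3<-Add3  regs: r0:Add2,r1:Add1,r2:3,r3:Add3
  c13: CDB Mul1=144; stall  regs: r0:Add2,r1:Add1,r2:3,r3:Add3
  c14: CDB Add1=8; issue SUB r1<-Add1  regs: r0:Add2,r1:Add1,r2:3,r3:Add3

STATUS = TAG Add3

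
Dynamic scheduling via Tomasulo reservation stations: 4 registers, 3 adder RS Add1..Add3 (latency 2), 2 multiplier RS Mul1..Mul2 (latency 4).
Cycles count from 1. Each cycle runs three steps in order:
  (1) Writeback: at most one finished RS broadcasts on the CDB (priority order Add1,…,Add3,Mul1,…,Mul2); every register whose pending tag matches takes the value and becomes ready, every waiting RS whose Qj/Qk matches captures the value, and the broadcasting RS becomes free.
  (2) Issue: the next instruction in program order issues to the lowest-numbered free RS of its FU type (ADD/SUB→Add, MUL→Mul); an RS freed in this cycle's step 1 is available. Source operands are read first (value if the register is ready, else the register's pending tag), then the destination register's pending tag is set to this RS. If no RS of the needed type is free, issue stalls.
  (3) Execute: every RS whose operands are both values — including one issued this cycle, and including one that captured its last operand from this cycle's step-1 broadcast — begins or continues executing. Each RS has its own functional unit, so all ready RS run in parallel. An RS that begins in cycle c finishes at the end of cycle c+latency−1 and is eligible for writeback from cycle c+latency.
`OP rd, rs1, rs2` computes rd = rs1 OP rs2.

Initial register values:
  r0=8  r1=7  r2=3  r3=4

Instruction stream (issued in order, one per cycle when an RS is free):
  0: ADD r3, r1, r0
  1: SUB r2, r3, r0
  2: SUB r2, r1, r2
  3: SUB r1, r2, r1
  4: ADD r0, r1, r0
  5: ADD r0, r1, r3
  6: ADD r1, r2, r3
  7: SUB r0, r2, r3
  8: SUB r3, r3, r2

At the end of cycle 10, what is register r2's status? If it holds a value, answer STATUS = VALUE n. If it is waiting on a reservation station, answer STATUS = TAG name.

STATUS = VALUE 0

c1: issue ADD r3<-Add1 | r0:8,r1:7,r2:3,r3:Add1
c2: issue SUB r2<-Add2 | r0:8,r1:7,r2:Add2,r3:Add1
c3: CDB Add1=15; issue SUB r2<-Add1 | r0:8,r1:7,r2:Add1,r3:15
c4: issue SUB r1<-Add3 | r0:8,r1:Add3,r2:Add1,r3:15
c5: CDB Add2=7; issue ADD r0<-Add2 | r0:Add2,r1:Add3,r2:Add1,r3:15
c6: stall | r0:Add2,r1:Add3,r2:Add1,r3:15
c7: CDB Add1=0; issue ADD r0<-Add1 | r0:Add1,r1:Add3,r2:0,r3:15
c8: stall | r0:Add1,r1:Add3,r2:0,r3:15
c9: CDB Add3=-7; issue ADD r1<-Add3 | r0:Add1,r1:Add3,r2:0,r3:15
c10: stall | r0:Add1,r1:Add3,r2:0,r3:15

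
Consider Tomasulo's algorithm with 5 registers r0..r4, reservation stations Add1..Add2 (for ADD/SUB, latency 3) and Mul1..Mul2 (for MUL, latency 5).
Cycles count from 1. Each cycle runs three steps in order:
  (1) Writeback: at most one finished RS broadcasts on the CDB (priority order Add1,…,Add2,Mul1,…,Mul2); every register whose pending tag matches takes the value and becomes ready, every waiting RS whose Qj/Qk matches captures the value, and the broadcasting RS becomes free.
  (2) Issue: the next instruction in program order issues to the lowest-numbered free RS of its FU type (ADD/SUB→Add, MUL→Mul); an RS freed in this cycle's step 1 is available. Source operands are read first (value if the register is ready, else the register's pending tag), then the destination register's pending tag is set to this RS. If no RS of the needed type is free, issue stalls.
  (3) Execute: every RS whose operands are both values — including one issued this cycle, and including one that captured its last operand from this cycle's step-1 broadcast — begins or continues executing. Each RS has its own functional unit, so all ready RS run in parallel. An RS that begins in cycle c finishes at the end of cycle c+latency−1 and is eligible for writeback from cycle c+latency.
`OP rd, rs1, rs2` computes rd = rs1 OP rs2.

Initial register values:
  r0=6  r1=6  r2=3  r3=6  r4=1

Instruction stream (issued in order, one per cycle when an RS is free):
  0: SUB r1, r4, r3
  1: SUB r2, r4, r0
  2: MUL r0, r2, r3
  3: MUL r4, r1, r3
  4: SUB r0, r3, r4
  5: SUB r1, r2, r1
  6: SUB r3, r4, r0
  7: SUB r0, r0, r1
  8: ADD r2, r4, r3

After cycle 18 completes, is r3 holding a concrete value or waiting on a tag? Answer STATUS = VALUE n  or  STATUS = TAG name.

STATUS = VALUE -66

  c1: issue SUB r1<-Add1  regs: r0:6,r1:Add1,r2:3,r3:6,r4:1
  c2: issue SUB r2<-Add2  regs: r0:6,r1:Add1,r2:Add2,r3:6,r4:1
  c3: issue MUL r0<-Mul1  regs: r0:Mul1,r1:Add1,r2:Add2,r3:6,r4:1
  c4: CDB Add1=-5; issue MUL r4<-Mul2  regs: r0:Mul1,r1:-5,r2:Add2,r3:6,r4:Mul2
  c5: CDB Add2=-5; issue SUB r0<-Add1  regs: r0:Add1,r1:-5,r2:-5,r3:6,r4:Mul2
  c6: issue SUB r1<-Add2  regs: r0:Add1,r1:Add2,r2:-5,r3:6,r4:Mul2
  c7: stall  regs: r0:Add1,r1:Add2,r2:-5,r3:6,r4:Mul2
  c8: stall  regs: r0:Add1,r1:Add2,r2:-5,r3:6,r4:Mul2
  c9: CDB Add2=0; issue SUB r3<-Add2  regs: r0:Add1,r1:0,r2:-5,r3:Add2,r4:Mul2
  c10: CDB Mul1=-30; stall  regs: r0:Add1,r1:0,r2:-5,r3:Add2,r4:Mul2
  c11: CDB Mul2=-30; stall  regs: r0:Add1,r1:0,r2:-5,r3:Add2,r4:-30
  c12: stall  regs: r0:Add1,r1:0,r2:-5,r3:Add2,r4:-30
  c13: stall  regs: r0:Add1,r1:0,r2:-5,r3:Add2,r4:-30
  c14: CDB Add1=36; issue SUB r0<-Add1  regs: r0:Add1,r1:0,r2:-5,r3:Add2,r4:-30
  c15: stall  regs: r0:Add1,r1:0,r2:-5,r3:Add2,r4:-30
  c16: stall  regs: r0:Add1,r1:0,r2:-5,r3:Add2,r4:-30
  c17: CDB Add1=36; issue ADD r2<-Add1  regs: r0:36,r1:0,r2:Add1,r3:Add2,r4:-30
  c18: CDB Add2=-66  regs: r0:36,r1:0,r2:Add1,r3:-66,r4:-30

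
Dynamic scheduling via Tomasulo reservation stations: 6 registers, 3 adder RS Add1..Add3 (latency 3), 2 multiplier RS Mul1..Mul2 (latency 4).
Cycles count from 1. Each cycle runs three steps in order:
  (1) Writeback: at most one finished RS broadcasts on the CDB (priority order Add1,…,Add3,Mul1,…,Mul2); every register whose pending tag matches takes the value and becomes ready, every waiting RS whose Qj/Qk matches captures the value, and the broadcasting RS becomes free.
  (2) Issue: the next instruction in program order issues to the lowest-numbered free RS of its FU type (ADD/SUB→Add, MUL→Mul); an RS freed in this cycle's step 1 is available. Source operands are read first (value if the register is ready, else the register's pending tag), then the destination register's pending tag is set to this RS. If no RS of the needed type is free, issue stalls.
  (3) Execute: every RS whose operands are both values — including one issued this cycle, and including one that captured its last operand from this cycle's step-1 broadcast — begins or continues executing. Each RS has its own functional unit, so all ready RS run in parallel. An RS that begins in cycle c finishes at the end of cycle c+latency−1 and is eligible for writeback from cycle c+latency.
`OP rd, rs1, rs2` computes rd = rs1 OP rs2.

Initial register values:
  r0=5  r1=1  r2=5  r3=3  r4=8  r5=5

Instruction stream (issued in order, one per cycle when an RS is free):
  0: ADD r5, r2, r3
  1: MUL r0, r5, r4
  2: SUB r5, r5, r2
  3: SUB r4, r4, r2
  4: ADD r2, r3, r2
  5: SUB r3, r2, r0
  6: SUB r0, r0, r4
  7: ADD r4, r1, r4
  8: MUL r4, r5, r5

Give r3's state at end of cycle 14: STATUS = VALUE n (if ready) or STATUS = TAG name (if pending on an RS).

cycle 1: issue ADD r5<-Add1 // r0:5,r1:1,r2:5,r3:3,r4:8,r5:Add1
cycle 2: issue MUL r0<-Mul1 // r0:Mul1,r1:1,r2:5,r3:3,r4:8,r5:Add1
cycle 3: issue SUB r5<-Add2 // r0:Mul1,r1:1,r2:5,r3:3,r4:8,r5:Add2
cycle 4: CDB Add1=8; issue SUB r4<-Add1 // r0:Mul1,r1:1,r2:5,r3:3,r4:Add1,r5:Add2
cycle 5: issue ADD r2<-Add3 // r0:Mul1,r1:1,r2:Add3,r3:3,r4:Add1,r5:Add2
cycle 6: stall // r0:Mul1,r1:1,r2:Add3,r3:3,r4:Add1,r5:Add2
cycle 7: CDB Add1=3; issue SUB r3<-Add1 // r0:Mul1,r1:1,r2:Add3,r3:Add1,r4:3,r5:Add2
cycle 8: CDB Add2=3; issue SUB r0<-Add2 // r0:Add2,r1:1,r2:Add3,r3:Add1,r4:3,r5:3
cycle 9: CDB Add3=8; issue ADD r4<-Add3 // r0:Add2,r1:1,r2:8,r3:Add1,r4:Add3,r5:3
cycle 10: CDB Mul1=64; issue MUL r4<-Mul1 // r0:Add2,r1:1,r2:8,r3:Add1,r4:Mul1,r5:3
cycle 11: - // r0:Add2,r1:1,r2:8,r3:Add1,r4:Mul1,r5:3
cycle 12: CDB Add3=4 // r0:Add2,r1:1,r2:8,r3:Add1,r4:Mul1,r5:3
cycle 13: CDB Add1=-56 // r0:Add2,r1:1,r2:8,r3:-56,r4:Mul1,r5:3
cycle 14: CDB Add2=61 // r0:61,r1:1,r2:8,r3:-56,r4:Mul1,r5:3

STATUS = VALUE -56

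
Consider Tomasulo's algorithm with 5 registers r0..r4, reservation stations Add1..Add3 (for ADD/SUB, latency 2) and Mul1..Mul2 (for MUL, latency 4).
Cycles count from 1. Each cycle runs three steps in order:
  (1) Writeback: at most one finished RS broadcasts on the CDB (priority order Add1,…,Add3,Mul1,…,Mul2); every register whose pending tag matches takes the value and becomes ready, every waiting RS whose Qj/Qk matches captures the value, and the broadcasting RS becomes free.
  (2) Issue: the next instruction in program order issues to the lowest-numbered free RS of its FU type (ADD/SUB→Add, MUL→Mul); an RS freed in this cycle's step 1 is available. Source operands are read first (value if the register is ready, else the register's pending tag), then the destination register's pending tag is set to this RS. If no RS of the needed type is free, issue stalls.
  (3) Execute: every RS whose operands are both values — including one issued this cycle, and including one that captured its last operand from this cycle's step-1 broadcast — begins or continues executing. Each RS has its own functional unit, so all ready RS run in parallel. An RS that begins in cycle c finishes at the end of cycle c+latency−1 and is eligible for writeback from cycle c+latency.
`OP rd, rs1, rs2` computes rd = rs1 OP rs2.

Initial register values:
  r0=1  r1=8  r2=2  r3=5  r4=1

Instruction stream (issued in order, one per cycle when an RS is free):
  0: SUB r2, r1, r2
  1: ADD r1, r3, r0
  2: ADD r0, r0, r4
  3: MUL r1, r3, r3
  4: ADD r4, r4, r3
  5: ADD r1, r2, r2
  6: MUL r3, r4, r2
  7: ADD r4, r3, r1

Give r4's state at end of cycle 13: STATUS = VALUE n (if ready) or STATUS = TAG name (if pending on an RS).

c1: issue SUB r2<-Add1 | r0:1,r1:8,r2:Add1,r3:5,r4:1
c2: issue ADD r1<-Add2 | r0:1,r1:Add2,r2:Add1,r3:5,r4:1
c3: CDB Add1=6; issue ADD r0<-Add1 | r0:Add1,r1:Add2,r2:6,r3:5,r4:1
c4: CDB Add2=6; issue MUL r1<-Mul1 | r0:Add1,r1:Mul1,r2:6,r3:5,r4:1
c5: CDB Add1=2; issue ADD r4<-Add1 | r0:2,r1:Mul1,r2:6,r3:5,r4:Add1
c6: issue ADD r1<-Add2 | r0:2,r1:Add2,r2:6,r3:5,r4:Add1
c7: CDB Add1=6; issue MUL r3<-Mul2 | r0:2,r1:Add2,r2:6,r3:Mul2,r4:6
c8: CDB Add2=12; issue ADD r4<-Add1 | r0:2,r1:12,r2:6,r3:Mul2,r4:Add1
c9: CDB Mul1=25 | r0:2,r1:12,r2:6,r3:Mul2,r4:Add1
c10: - | r0:2,r1:12,r2:6,r3:Mul2,r4:Add1
c11: CDB Mul2=36 | r0:2,r1:12,r2:6,r3:36,r4:Add1
c12: - | r0:2,r1:12,r2:6,r3:36,r4:Add1
c13: CDB Add1=48 | r0:2,r1:12,r2:6,r3:36,r4:48

STATUS = VALUE 48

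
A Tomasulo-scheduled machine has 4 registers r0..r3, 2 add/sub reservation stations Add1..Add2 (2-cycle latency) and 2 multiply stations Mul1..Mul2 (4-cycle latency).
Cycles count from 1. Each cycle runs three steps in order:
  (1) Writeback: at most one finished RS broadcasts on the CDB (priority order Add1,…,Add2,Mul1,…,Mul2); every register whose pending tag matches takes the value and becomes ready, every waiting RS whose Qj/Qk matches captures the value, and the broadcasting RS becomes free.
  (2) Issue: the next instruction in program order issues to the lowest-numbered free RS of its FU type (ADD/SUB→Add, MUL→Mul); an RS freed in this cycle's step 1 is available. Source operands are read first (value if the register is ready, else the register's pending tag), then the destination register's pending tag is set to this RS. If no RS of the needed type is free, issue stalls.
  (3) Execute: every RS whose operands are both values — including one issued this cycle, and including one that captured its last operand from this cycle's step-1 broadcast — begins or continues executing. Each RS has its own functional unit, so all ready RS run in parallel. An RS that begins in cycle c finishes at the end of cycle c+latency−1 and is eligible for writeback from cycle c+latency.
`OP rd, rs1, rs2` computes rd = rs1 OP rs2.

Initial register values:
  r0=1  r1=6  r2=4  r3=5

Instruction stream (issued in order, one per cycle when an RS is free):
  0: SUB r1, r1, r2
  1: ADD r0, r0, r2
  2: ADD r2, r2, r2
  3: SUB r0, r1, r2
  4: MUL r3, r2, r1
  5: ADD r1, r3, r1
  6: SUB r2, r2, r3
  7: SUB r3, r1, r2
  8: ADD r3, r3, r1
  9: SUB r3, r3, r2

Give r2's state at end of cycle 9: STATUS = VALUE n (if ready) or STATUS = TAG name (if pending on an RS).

c1: issue SUB r1<-Add1 | r0:1,r1:Add1,r2:4,r3:5
c2: issue ADD r0<-Add2 | r0:Add2,r1:Add1,r2:4,r3:5
c3: CDB Add1=2; issue ADD r2<-Add1 | r0:Add2,r1:2,r2:Add1,r3:5
c4: CDB Add2=5; issue SUB r0<-Add2 | r0:Add2,r1:2,r2:Add1,r3:5
c5: CDB Add1=8; issue MUL r3<-Mul1 | r0:Add2,r1:2,r2:8,r3:Mul1
c6: issue ADD r1<-Add1 | r0:Add2,r1:Add1,r2:8,r3:Mul1
c7: CDB Add2=-6; issue SUB r2<-Add2 | r0:-6,r1:Add1,r2:Add2,r3:Mul1
c8: stall | r0:-6,r1:Add1,r2:Add2,r3:Mul1
c9: CDB Mul1=16; stall | r0:-6,r1:Add1,r2:Add2,r3:16

STATUS = TAG Add2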